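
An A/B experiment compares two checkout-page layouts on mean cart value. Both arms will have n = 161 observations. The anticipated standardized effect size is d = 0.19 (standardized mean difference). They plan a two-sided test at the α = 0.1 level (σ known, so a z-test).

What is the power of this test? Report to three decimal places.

Power ≈ 0.524

Noncentrality parameter: δ = d·√(n/2) = 0.19 × √(161/2) = 1.7047
Two-sided α = 0.1 → critical value z_{0.05} = 1.645.
Power = Φ(δ − 1.645) + Φ(−δ − 1.645) = Φ(0.060) + Φ(-3.350) = 0.5239 + 0.0004 = 0.5243.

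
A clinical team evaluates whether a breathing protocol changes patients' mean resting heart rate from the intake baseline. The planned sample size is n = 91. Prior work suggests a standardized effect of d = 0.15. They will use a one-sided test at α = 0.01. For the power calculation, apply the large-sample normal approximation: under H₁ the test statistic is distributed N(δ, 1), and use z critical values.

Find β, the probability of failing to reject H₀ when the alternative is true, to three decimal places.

Noncentrality parameter: δ = d·√n = 0.15 × √91 = 1.4309
Critical value for a one-sided test at α = 0.01: z_α = 2.326.
Power = Φ(δ − 2.326) = Φ(-0.895) = 0.1853.
Type II error: β = 1 − power = 1 − 0.1853 = 0.8147.

β ≈ 0.815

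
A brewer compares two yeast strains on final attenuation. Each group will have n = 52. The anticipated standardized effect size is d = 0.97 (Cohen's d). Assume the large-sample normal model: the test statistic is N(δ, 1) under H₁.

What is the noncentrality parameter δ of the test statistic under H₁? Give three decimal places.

δ = d·√(n/2) = 0.97 × √(52/2) = 4.9460

δ ≈ 4.946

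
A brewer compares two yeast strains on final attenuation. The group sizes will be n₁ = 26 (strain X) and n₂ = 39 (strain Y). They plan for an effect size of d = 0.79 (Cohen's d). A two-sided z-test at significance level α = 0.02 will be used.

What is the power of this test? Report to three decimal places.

Noncentrality parameter: δ = d / √(1/n₁ + 1/n₂) = 0.79 / √(1/26 + 1/39) = 3.1202
Critical value for a two-sided test at α = 0.02: z_{α/2} = 2.326.
Power = Φ(δ − 2.326) + Φ(−δ − 2.326) = Φ(0.794) + Φ(-5.447) = 0.7864 + 0.0000 = 0.7864.

Power ≈ 0.786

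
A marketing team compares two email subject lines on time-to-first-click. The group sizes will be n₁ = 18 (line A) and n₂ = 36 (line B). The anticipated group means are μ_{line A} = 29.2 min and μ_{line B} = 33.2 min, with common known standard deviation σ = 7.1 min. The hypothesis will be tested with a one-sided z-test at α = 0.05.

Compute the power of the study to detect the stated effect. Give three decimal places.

Power ≈ 0.620

Standardized effect: d = |μ_{line A} − μ_{line B}| / σ = |29.2 − 33.2| / 7.1 = 0.5634
Noncentrality parameter: δ = d / √(1/n₁ + 1/n₂) = 0.5634 / √(1/18 + 1/36) = 1.9516
Critical value for a one-sided test at α = 0.05: z_α = 1.645.
Power = Φ(δ − 1.645) = Φ(0.307) = 0.6205.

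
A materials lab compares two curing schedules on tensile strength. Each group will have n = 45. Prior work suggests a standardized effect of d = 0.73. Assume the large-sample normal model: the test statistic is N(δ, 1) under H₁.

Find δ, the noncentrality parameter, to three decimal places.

δ ≈ 3.463

δ = d·√(n/2) = 0.73 × √(45/2) = 3.4627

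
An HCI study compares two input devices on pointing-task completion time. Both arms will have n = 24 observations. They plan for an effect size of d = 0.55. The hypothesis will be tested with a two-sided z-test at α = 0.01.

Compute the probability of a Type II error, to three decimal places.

Noncentrality parameter: δ = d·√(n/2) = 0.55 × √(24/2) = 1.9053
Critical value for a two-sided test at α = 0.01: z_{α/2} = 2.576.
Power = Φ(δ − 2.576) + Φ(−δ − 2.576) = Φ(-0.671) + Φ(-4.481) = 0.2512 + 0.0000 = 0.2512.
Type II error: β = 1 − power = 1 − 0.2512 = 0.7488.

β ≈ 0.749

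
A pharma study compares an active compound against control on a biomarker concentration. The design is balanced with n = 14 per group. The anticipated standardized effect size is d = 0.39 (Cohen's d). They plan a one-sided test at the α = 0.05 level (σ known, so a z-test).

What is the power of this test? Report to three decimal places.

Power ≈ 0.270

Noncentrality parameter: δ = d·√(n/2) = 0.39 × √(14/2) = 1.0318
Critical value for a one-sided test at α = 0.05: z_α = 1.645.
Power = Φ(δ − 1.645) = Φ(-0.613) = 0.2699.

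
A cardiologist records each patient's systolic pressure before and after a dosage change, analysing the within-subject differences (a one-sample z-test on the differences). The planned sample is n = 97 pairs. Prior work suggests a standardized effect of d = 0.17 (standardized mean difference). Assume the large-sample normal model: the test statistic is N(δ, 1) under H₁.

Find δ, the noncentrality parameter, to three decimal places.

The noncentrality parameter scales effect size by the design's sample-size factor: δ = d·√n = 0.17 × √97 = 1.6743

δ ≈ 1.674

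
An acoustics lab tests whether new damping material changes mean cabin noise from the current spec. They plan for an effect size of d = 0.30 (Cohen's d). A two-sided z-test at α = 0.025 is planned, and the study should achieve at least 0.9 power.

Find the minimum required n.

Set Φ(δ − 2.241) = 0.9; then δ − 2.241 = Φ⁻¹(0.9) = 1.282, giving δ = 3.523.
(For δ > 0 the lower-tail rejection region contributes negligibly to power, so the one-term inversion is standard.)
δ = d·√n ⇒ n = (δ/d)² = (3.523 / 0.30)² = 137.90.
Round up to the next whole unit.

n = 138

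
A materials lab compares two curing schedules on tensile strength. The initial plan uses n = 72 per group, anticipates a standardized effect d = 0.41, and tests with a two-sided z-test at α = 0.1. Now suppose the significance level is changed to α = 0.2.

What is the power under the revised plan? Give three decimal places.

Power ≈ 0.881

δ = d·√(n/2) = 0.41 × √(72/2) = 2.4600 (unchanged). New critical value: z_{0.1} = 1.282.
Revised power = Φ(δ − 1.282) + Φ(−δ − 1.282) = Φ(1.178) + Φ(-3.742) = 0.8807 + 0.0001 = 0.8808.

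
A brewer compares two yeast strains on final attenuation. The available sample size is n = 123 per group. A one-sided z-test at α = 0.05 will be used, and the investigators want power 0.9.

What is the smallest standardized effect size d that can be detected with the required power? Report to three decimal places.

Required noncentrality: δ = z_{0.05} + z_{0.10} = 1.645 + 1.282 = 2.926.
δ = d·√(n/2) ⇒ d = δ/√(n/2) = 2.926/√(123/2) = 0.3732.

d ≈ 0.373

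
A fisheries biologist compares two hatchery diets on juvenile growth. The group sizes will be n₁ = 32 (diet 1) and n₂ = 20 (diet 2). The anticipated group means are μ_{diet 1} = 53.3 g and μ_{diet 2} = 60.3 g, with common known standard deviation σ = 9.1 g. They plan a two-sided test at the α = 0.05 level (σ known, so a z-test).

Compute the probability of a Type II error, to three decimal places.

β ≈ 0.230

Standardized effect: d = |μ_{diet 1} − μ_{diet 2}| / σ = |53.3 − 60.3| / 9.1 = 0.7692
Noncentrality parameter: δ = d / √(1/n₁ + 1/n₂) = 0.7692 / √(1/32 + 1/20) = 2.6986
Two-sided α = 0.05 → critical value z_{0.025} = 1.960.
Power = Φ(δ − 1.960) + Φ(−δ − 1.960) = Φ(0.739) + Φ(-4.659) = 0.7699 + 0.0000 = 0.7699.
Type II error: β = 1 − power = 1 − 0.7699 = 0.2301.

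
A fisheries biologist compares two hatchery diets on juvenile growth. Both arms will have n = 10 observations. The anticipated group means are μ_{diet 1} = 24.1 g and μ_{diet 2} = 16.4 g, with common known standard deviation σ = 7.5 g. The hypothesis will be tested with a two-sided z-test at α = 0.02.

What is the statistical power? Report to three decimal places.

Standardized effect: d = |μ_{diet 1} − μ_{diet 2}| / σ = |24.1 − 16.4| / 7.5 = 1.0267
Noncentrality parameter: δ = d·√(n/2) = 1.0267 × √(10/2) = 2.2957
Critical value for a two-sided test at α = 0.02: z_{α/2} = 2.326.
Power = Φ(δ − 2.326) + Φ(−δ − 2.326) = Φ(-0.031) + Φ(-4.622) = 0.4878 + 0.0000 = 0.4878.

Power ≈ 0.488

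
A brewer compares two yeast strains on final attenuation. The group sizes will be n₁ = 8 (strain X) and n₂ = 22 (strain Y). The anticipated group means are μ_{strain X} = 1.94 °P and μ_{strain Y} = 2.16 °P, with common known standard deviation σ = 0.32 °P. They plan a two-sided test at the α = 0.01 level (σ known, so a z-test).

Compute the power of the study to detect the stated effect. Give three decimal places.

Power ≈ 0.181

Standardized effect: d = |μ_{strain X} − μ_{strain Y}| / σ = |1.94 − 2.16| / 0.32 = 0.6875
Noncentrality parameter: δ = d / √(1/n₁ + 1/n₂) = 0.6875 / √(1/8 + 1/22) = 1.6652
Two-sided α = 0.01 → critical value z_{0.005} = 2.576.
Power = Φ(δ − 2.576) + Φ(−δ − 2.576) = Φ(-0.911) + Φ(-4.241) = 0.1812 + 0.0000 = 0.1813.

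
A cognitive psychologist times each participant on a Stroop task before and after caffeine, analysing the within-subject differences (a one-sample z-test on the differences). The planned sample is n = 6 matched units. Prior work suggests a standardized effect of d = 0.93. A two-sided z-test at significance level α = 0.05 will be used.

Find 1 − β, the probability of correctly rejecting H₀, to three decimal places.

Power ≈ 0.625

Noncentrality parameter: λ = d·√n = 0.93 × √6 = 2.2780
Critical value for a two-sided test at α = 0.05: z_{α/2} = 1.960.
Power = Φ(λ − 1.960) + Φ(−λ − 1.960) = Φ(0.318) + Φ(-4.238) = 0.6248 + 0.0000 = 0.6248.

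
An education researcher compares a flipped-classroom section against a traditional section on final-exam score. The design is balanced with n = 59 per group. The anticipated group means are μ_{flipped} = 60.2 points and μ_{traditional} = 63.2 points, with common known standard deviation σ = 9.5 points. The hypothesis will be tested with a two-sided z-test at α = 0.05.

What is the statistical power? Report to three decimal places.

Standardized effect: d = |μ_{flipped} − μ_{traditional}| / σ = |60.2 − 63.2| / 9.5 = 0.3158
Noncentrality parameter: δ = d·√(n/2) = 0.3158 × √(59/2) = 1.7152
Critical value for a two-sided test at α = 0.05: z_{α/2} = 1.960.
Power = Φ(δ − 1.960) + Φ(−δ − 1.960) = Φ(-0.245) + Φ(-3.675) = 0.4033 + 0.0001 = 0.4034.

Power ≈ 0.403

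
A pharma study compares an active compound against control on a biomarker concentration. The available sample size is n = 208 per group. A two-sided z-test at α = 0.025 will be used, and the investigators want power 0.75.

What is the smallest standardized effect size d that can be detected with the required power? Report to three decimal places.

d ≈ 0.286

Required noncentrality: δ = z_{0.0125} + z_{0.25} = 2.241 + 0.674 = 2.916.
(The second rejection-region term Φ(−δ − z_{α/2}) is negligible and dropped.)
δ = d·√(n/2) ⇒ d = δ/√(n/2) = 2.916/√(208/2) = 0.2859.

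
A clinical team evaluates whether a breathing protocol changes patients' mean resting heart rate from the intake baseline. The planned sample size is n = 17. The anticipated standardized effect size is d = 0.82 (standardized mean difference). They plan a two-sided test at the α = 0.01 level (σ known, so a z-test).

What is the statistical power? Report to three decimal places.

Power ≈ 0.790

Noncentrality parameter: δ = d·√n = 0.82 × √17 = 3.3809
Critical value for a two-sided test at α = 0.01: z_{α/2} = 2.576.
Power = Φ(δ − 2.576) + Φ(−δ − 2.576) = Φ(0.805) + Φ(-5.957) = 0.7896 + 0.0000 = 0.7896.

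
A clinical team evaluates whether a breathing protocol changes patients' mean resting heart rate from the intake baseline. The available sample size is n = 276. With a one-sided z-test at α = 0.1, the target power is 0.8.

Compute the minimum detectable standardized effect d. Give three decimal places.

d ≈ 0.128

Required noncentrality: δ = z_{0.1} + z_{0.20} = 1.282 + 0.842 = 2.123.
δ = d·√n ⇒ d = δ/√n = 2.123/√276 = 0.1278.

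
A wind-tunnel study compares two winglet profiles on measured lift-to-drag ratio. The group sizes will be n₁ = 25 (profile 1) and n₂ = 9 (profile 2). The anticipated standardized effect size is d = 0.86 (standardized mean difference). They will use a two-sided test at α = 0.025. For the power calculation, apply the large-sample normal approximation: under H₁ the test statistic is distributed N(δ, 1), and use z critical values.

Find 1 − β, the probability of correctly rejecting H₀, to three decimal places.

Noncentrality parameter: δ = d / √(1/n₁ + 1/n₂) = 0.86 / √(1/25 + 1/9) = 2.2123
Two-sided α = 0.025 → critical value z_{0.0125} = 2.241.
Power = Φ(δ − 2.241) + Φ(−δ − 2.241) = Φ(-0.029) + Φ(-4.454) = 0.4884 + 0.0000 = 0.4884.

Power ≈ 0.488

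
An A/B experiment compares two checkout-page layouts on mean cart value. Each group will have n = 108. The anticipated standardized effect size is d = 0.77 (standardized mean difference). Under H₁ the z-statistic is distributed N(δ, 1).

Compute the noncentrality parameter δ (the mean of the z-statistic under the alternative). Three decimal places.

δ ≈ 5.658

δ = d·√(n/2) = 0.77 × √(108/2) = 5.6583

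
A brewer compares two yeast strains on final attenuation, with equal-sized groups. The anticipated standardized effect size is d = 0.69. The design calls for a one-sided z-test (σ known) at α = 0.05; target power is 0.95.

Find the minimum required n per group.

Set Φ(δ − 1.645) = 0.95; then δ − 1.645 = Φ⁻¹(0.95) = 1.645, giving δ = 3.290.
δ = d·√(n/2) ⇒ n = 2(δ/d)² = 2 × (3.290 / 0.69)² = 45.46.
Round up to the next whole unit.

n = 46 per group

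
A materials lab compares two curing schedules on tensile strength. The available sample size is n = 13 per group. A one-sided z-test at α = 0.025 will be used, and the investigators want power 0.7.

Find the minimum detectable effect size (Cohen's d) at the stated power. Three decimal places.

d ≈ 0.974

Required noncentrality: δ = z_{0.025} + z_{0.30} = 1.960 + 0.524 = 2.484.
δ = d·√(n/2) ⇒ d = δ/√(n/2) = 2.484/√(13/2) = 0.9744.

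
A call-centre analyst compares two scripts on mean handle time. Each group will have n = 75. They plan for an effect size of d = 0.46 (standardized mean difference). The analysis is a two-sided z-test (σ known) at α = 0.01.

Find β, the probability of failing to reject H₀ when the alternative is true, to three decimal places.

Noncentrality parameter: δ = d·√(n/2) = 0.46 × √(75/2) = 2.8169
Critical value for a two-sided test at α = 0.01: z_{α/2} = 2.576.
Power = Φ(δ − 2.576) + Φ(−δ − 2.576) = Φ(0.241) + Φ(-5.393) = 0.5953 + 0.0000 = 0.5953.
Type II error: β = 1 − power = 1 − 0.5953 = 0.4047.

β ≈ 0.405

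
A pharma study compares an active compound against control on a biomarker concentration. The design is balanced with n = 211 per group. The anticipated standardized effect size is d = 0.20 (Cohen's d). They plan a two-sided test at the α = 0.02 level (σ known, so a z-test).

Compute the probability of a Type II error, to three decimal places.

Noncentrality parameter: δ = d·√(n/2) = 0.20 × √(211/2) = 2.0543
Critical value for a two-sided test at α = 0.02: z_{α/2} = 2.326.
Power = Φ(δ − 2.326) + Φ(−δ − 2.326) = Φ(-0.272) + Φ(-4.381) = 0.3928 + 0.0000 = 0.3928.
Type II error: β = 1 − power = 1 − 0.3928 = 0.6072.

β ≈ 0.607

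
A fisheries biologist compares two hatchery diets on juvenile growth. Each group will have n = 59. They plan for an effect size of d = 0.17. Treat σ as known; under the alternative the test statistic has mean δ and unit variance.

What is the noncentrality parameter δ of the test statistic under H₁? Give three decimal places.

δ ≈ 0.923

The noncentrality parameter scales effect size by the design's sample-size factor: δ = d·√(n/2) = 0.17 × √(59/2) = 0.9233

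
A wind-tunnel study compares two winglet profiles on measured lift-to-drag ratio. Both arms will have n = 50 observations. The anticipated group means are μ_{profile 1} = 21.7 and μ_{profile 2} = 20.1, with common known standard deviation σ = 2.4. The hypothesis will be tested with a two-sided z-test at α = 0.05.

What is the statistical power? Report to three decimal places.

Power ≈ 0.915

Standardized effect: d = |μ_{profile 1} − μ_{profile 2}| / σ = |21.7 − 20.1| / 2.4 = 0.6667
Noncentrality parameter: δ = d·√(n/2) = 0.6667 × √(50/2) = 3.3333
Two-sided α = 0.05 → critical value z_{0.025} = 1.960.
Power = Φ(δ − 1.960) + Φ(−δ − 1.960) = Φ(1.373) + Φ(-5.293) = 0.9152 + 0.0000 = 0.9152.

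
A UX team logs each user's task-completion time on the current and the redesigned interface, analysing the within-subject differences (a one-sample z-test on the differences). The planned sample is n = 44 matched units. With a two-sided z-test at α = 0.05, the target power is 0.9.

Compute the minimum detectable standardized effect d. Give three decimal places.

d ≈ 0.489

Need Φ(δ − 1.960) = 0.9, so δ = 1.960 + 1.282 = 3.242.
(The second rejection-region term Φ(−δ − z_{α/2}) is negligible and dropped.)
δ = d·√n ⇒ d = δ/√n = 3.242/√44 = 0.4887.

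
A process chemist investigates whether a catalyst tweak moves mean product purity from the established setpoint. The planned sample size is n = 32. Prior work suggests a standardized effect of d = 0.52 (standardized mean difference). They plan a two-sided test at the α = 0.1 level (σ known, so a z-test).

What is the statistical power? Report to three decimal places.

Noncentrality parameter: δ = d·√n = 0.52 × √32 = 2.9416
Critical value for a two-sided test at α = 0.1: z_{α/2} = 1.645.
Power = Φ(δ − 1.645) + Φ(−δ − 1.645) = Φ(1.297) + Φ(-4.586) = 0.9026 + 0.0000 = 0.9026.

Power ≈ 0.903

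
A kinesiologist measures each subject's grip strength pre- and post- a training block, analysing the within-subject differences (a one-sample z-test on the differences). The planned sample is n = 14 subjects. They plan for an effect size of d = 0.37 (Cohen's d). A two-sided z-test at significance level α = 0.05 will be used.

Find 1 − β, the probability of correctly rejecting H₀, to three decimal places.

Power ≈ 0.283

Noncentrality parameter: δ = d·√n = 0.37 × √14 = 1.3844
Two-sided α = 0.05 → critical value z_{0.025} = 1.960.
Power = Φ(δ − 1.960) + Φ(−δ − 1.960) = Φ(-0.576) + Φ(-3.344) = 0.2825 + 0.0004 = 0.2829.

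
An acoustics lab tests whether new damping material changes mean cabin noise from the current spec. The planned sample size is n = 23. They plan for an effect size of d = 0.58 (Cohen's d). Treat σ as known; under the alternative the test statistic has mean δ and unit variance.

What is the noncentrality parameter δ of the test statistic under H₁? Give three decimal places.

δ ≈ 2.782

The noncentrality parameter scales effect size by the design's sample-size factor: δ = d·√n = 0.58 × √23 = 2.7816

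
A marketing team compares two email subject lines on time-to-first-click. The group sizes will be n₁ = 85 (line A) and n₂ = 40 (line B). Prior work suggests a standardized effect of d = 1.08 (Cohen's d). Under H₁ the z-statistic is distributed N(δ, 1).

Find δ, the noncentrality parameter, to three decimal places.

δ ≈ 5.633

δ = d / √(1/n₁ + 1/n₂) = 1.08 / √(1/85 + 1/40) = 5.6326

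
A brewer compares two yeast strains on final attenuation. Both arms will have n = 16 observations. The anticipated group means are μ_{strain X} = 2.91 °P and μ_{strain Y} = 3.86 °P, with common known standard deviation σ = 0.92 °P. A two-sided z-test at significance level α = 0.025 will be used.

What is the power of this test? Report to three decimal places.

Standardized effect: d = |μ_{strain X} − μ_{strain Y}| / σ = |2.91 − 3.86| / 0.92 = 1.0326
Noncentrality parameter: δ = d·√(n/2) = 1.0326 × √(16/2) = 2.9207
Two-sided α = 0.025 → critical value z_{0.0125} = 2.241.
Power = Φ(δ − 2.241) + Φ(−δ − 2.241) = Φ(0.679) + Φ(-5.162) = 0.7515 + 0.0000 = 0.7515.

Power ≈ 0.752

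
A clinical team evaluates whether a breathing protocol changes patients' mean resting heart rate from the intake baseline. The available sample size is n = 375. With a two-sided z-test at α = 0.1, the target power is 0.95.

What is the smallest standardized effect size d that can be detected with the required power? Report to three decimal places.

d ≈ 0.170

Required noncentrality: δ = z_{0.05} + z_{0.05} = 1.645 + 1.645 = 3.290.
(Lower-tail contribution to power is negligible for δ > 0.)
δ = d·√n ⇒ d = δ/√n = 3.290/√375 = 0.1699.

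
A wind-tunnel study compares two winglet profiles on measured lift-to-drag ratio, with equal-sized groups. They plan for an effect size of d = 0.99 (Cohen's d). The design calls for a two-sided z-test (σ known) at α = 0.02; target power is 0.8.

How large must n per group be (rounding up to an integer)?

n = 21 per group

For power 0.8 need Φ(δ − z_{0.01}) = 0.8, so δ = z_{0.01} + z_{0.20} = 2.326 + 0.842 = 3.168.
(For δ > 0 the lower-tail rejection region contributes negligibly to power, so the one-term inversion is standard.)
δ = d·√(n/2) ⇒ n = 2(δ/d)² = 2 × (3.168 / 0.99)² = 20.48.
Rounding up, n = 21 per group.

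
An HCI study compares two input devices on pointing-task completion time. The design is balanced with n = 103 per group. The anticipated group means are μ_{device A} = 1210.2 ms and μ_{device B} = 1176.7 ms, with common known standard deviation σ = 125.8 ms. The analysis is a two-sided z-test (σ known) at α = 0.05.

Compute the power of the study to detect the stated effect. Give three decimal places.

Power ≈ 0.481

Standardized effect: d = |μ_{device A} − μ_{device B}| / σ = |1210.2 − 1176.7| / 125.8 = 0.2663
Noncentrality parameter: δ = d·√(n/2) = 0.2663 × √(103/2) = 1.9110
Critical value for a two-sided test at α = 0.05: z_{α/2} = 1.960.
Power = Φ(δ − 1.960) + Φ(−δ − 1.960) = Φ(-0.049) + Φ(-3.871) = 0.4805 + 0.0001 = 0.4805.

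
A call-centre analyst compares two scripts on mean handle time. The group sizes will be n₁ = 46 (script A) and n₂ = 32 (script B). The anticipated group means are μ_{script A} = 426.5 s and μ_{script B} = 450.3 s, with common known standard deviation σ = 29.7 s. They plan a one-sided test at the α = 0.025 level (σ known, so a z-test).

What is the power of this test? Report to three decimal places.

Power ≈ 0.936

Standardized effect: d = |μ_{script A} − μ_{script B}| / σ = |426.5 − 450.3| / 29.7 = 0.8013
Noncentrality parameter: λ = d / √(1/n₁ + 1/n₂) = 0.8013 / √(1/46 + 1/32) = 3.4812
Critical value for a one-sided test at α = 0.025: z_α = 1.960.
Power = P(Z > 1.960 − λ) = Φ(1.521) = 0.9359.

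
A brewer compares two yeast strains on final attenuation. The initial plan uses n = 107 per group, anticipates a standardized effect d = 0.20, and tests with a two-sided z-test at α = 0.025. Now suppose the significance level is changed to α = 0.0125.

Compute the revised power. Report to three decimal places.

Power ≈ 0.150

δ = d·√(n/2) = 0.20 × √(107/2) = 1.4629 (unchanged). New critical value: z_{0.0063} = 2.498.
Revised power = Φ(δ − 2.498) + Φ(−δ − 2.498) = Φ(-1.035) + Φ(-3.961) = 0.1504 + 0.0000 = 0.1504.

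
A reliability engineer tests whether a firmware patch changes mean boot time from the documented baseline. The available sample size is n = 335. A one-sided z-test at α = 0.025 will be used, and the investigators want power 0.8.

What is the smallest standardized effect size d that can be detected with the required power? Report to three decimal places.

d ≈ 0.153

Need Φ(δ − 1.960) = 0.8, so δ = 1.960 + 0.842 = 2.802.
δ = d·√n ⇒ d = δ/√n = 2.802/√335 = 0.1531.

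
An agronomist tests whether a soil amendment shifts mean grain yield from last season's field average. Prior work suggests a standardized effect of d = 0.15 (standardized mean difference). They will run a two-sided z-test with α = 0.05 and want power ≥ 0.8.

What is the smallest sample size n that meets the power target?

For power 0.8 need Φ(δ − z_{0.025}) = 0.8, so δ = z_{0.025} + z_{0.20} = 1.960 + 0.842 = 2.802.
(For δ > 0 the lower-tail rejection region contributes negligibly to power, so the one-term inversion is standard.)
δ = d·√n ⇒ n = (δ/d)² = (2.802 / 0.15)² = 348.84.
Round up to the next whole unit.

n = 349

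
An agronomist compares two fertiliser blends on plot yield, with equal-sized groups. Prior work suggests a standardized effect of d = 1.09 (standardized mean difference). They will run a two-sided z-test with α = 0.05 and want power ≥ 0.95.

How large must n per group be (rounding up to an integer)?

n = 22 per group

For power 0.95 need Φ(δ − z_{0.025}) = 0.95, so δ = z_{0.025} + z_{0.05} = 1.960 + 1.645 = 3.605.
(The Φ(−δ − z_{α/2}) term is vanishingly small for δ > 0 and is dropped in the standard sample-size formula.)
δ = d·√(n/2) ⇒ n = 2(δ/d)² = 2 × (3.605 / 1.09)² = 21.87.
Round up to the next whole unit.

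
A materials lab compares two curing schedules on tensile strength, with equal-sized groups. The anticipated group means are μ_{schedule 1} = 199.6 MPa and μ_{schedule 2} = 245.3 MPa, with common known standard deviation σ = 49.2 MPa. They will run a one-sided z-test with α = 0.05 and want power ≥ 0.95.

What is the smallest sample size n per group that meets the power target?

Standardized effect: d = |μ_{schedule 1} − μ_{schedule 2}| / σ = |199.6 − 245.3| / 49.2 = 0.9289
Set Φ(δ − 1.645) = 0.95; then δ − 1.645 = Φ⁻¹(0.95) = 1.645, giving δ = 3.290.
δ = d·√(n/2) ⇒ n = 2(δ/d)² = 2 × (3.290 / 0.9289)² = 25.09.
Round up to the next whole unit.

n = 26 per group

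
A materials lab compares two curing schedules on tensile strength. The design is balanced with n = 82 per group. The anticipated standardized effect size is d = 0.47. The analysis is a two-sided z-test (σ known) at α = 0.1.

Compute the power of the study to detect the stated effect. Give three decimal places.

Noncentrality parameter: δ = d·√(n/2) = 0.47 × √(82/2) = 3.0095
Two-sided α = 0.1 → critical value z_{0.05} = 1.645.
Power = Φ(δ − 1.645) + Φ(−δ − 1.645) = Φ(1.365) + Φ(-4.654) = 0.9138 + 0.0000 = 0.9138.

Power ≈ 0.914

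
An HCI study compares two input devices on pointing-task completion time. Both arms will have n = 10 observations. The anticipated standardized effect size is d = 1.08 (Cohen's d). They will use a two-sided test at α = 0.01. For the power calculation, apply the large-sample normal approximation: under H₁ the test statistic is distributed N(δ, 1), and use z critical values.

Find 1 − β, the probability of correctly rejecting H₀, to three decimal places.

Noncentrality parameter: λ = d·√(n/2) = 1.08 × √(10/2) = 2.4150
Critical value for a two-sided test at α = 0.01: z_{α/2} = 2.576.
Power = Φ(λ − 2.576) + Φ(−λ − 2.576) = Φ(-0.161) + Φ(-4.991) = 0.4361 + 0.0000 = 0.4361.

Power ≈ 0.436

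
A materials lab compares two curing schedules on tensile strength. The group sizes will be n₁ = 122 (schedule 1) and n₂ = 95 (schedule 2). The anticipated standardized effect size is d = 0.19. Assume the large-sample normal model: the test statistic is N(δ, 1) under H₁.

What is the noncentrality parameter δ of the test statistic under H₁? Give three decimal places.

δ = d / √(1/n₁ + 1/n₂) = 0.19 / √(1/122 + 1/95) = 1.3886

δ ≈ 1.389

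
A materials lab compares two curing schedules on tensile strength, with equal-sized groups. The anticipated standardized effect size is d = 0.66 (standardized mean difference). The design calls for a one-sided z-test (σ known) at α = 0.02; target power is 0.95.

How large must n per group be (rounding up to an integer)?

n = 63 per group

For power 0.95 need Φ(δ − z_{0.02}) = 0.95, so δ = z_{0.02} + z_{0.05} = 2.054 + 1.645 = 3.699.
δ = d·√(n/2) ⇒ n = 2(δ/d)² = 2 × (3.699 / 0.66)² = 62.81.
Rounding up, n = 63 per group.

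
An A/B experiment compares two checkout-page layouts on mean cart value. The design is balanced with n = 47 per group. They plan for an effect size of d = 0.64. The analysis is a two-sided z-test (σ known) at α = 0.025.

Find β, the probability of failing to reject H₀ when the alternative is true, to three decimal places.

Noncentrality parameter: δ = d·√(n/2) = 0.64 × √(47/2) = 3.1025
Two-sided α = 0.025 → critical value z_{0.0125} = 2.241.
Power = Φ(δ − 2.241) + Φ(−δ − 2.241) = Φ(0.861) + Φ(-5.344) = 0.8054 + 0.0000 = 0.8054.
Type II error: β = 1 − power = 1 − 0.8054 = 0.1946.

β ≈ 0.195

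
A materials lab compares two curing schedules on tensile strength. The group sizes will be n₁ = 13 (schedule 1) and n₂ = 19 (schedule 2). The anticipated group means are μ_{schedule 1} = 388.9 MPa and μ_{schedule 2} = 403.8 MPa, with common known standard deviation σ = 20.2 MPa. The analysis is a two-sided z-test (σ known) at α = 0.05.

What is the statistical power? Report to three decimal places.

Power ≈ 0.536

Standardized effect: d = |μ_{schedule 1} − μ_{schedule 2}| / σ = |388.9 − 403.8| / 20.2 = 0.7376
Noncentrality parameter: δ = d / √(1/n₁ + 1/n₂) = 0.7376 / √(1/13 + 1/19) = 2.0493
Two-sided α = 0.05 → critical value z_{0.025} = 1.960.
Power = Φ(δ − 1.960) + Φ(−δ − 1.960) = Φ(0.089) + Φ(-4.009) = 0.5356 + 0.0000 = 0.5356.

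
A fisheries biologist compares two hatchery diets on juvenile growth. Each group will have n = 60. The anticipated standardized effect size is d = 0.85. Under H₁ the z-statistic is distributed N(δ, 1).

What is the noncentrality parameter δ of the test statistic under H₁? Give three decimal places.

δ ≈ 4.656

The noncentrality parameter scales effect size by the design's sample-size factor: δ = d·√(n/2) = 0.85 × √(60/2) = 4.6556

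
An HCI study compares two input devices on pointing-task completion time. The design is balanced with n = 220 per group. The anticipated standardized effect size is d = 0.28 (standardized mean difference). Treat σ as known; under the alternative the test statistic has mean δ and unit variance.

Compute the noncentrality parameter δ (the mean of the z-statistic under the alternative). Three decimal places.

δ ≈ 2.937

δ = d·√(n/2) = 0.28 × √(220/2) = 2.9367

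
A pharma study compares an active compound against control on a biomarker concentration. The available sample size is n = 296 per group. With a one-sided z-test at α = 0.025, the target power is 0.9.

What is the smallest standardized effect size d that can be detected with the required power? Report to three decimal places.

d ≈ 0.266

Need Φ(δ − 1.960) = 0.9, so δ = 1.960 + 1.282 = 3.242.
δ = d·√(n/2) ⇒ d = δ/√(n/2) = 3.242/√(296/2) = 0.2665.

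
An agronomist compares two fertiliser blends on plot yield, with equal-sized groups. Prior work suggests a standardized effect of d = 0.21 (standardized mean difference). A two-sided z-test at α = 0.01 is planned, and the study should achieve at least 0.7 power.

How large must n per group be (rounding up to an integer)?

For power 0.7 need Φ(δ − z_{0.005}) = 0.7, so δ = z_{0.005} + z_{0.30} = 2.576 + 0.524 = 3.100.
(Ignoring the negligible lower-tail rejection probability gives the usual closed-form inversion.)
δ = d·√(n/2) ⇒ n = 2(δ/d)² = 2 × (3.100 / 0.21)² = 435.89.
Rounding up, n = 436 per group.

n = 436 per group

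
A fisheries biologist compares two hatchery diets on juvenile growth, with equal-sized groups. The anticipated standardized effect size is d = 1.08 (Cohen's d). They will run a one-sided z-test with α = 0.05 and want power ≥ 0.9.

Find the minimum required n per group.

Set Φ(δ − 1.645) = 0.9; then δ − 1.645 = Φ⁻¹(0.9) = 1.282, giving δ = 2.926.
δ = d·√(n/2) ⇒ n = 2(δ/d)² = 2 × (2.926 / 1.08)² = 14.68.
Rounding up, n = 15 per group.

n = 15 per group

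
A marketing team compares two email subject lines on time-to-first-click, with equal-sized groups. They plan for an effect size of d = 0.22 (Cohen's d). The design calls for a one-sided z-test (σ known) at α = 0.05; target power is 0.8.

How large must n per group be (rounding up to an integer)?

n = 256 per group

Set Φ(δ − 1.645) = 0.8; then δ − 1.645 = Φ⁻¹(0.8) = 0.842, giving δ = 2.486.
δ = d·√(n/2) ⇒ n = 2(δ/d)² = 2 × (2.486 / 0.22)² = 255.48.
Round up to the next whole unit.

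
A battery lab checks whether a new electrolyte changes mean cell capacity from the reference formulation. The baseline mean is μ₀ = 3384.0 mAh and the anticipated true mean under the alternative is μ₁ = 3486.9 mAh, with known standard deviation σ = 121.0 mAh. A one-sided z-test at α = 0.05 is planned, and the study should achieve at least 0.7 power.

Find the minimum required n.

Standardized effect: d = |μ₁ − μ₀| / σ = |3486.9 − 3384.0| / 121.0 = 0.8504
Set Φ(δ − 1.645) = 0.7; then δ − 1.645 = Φ⁻¹(0.7) = 0.524, giving δ = 2.169.
δ = d·√n ⇒ n = (δ/d)² = (2.169 / 0.8504)² = 6.51.
Rounding up, n = 7.

n = 7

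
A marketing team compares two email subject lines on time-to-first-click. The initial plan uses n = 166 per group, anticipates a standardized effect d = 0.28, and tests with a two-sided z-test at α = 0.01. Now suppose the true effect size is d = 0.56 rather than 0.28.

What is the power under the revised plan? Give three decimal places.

With d = 0.56: δ = d·√(n/2) = 0.56 × √(166/2) = 5.1018. Critical value z_{0.005} = 2.576.
Revised power = Φ(δ − 2.576) + Φ(−δ − 2.576) = Φ(2.526) + Φ(-7.678) = 0.9942 + 0.0000 = 0.9942.

Power ≈ 0.994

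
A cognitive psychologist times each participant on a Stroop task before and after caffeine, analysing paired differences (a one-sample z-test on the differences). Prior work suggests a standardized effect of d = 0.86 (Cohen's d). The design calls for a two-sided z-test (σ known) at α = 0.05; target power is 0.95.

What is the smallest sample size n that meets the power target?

n = 18

For power 0.95 need Φ(δ − z_{0.025}) = 0.95, so δ = z_{0.025} + z_{0.05} = 1.960 + 1.645 = 3.605.
(The Φ(−δ − z_{α/2}) term is vanishingly small for δ > 0 and is dropped in the standard sample-size formula.)
δ = d·√n ⇒ n = (δ/d)² = (3.605 / 0.86)² = 17.57.
Round up to the next whole unit.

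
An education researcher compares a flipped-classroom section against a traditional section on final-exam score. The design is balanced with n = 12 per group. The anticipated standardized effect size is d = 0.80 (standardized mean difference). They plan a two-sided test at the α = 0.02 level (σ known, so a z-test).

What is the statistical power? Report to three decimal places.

Power ≈ 0.357

Noncentrality parameter: δ = d·√(n/2) = 0.80 × √(12/2) = 1.9596
Two-sided α = 0.02 → critical value z_{0.01} = 2.326.
Power = Φ(δ − 2.326) + Φ(−δ − 2.326) = Φ(-0.367) + Φ(-4.286) = 0.3569 + 0.0000 = 0.3569.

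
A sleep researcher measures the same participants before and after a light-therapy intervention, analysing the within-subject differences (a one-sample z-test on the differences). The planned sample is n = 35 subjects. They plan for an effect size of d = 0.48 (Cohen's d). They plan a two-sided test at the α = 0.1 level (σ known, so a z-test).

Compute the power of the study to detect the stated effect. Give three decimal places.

Noncentrality parameter: λ = d·√n = 0.48 × √35 = 2.8397
Two-sided α = 0.1 → critical value z_{0.05} = 1.645.
Power = Φ(λ − 1.645) + Φ(−λ − 1.645) = Φ(1.195) + Φ(-4.485) = 0.8839 + 0.0000 = 0.8839.

Power ≈ 0.884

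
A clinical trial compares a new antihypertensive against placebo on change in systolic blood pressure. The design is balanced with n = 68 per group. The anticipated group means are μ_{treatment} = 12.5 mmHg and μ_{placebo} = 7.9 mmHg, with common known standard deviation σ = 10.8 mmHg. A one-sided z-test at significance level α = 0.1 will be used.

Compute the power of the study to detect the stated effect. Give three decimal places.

Standardized effect: d = |μ_{treatment} − μ_{placebo}| / σ = |12.5 − 7.9| / 10.8 = 0.4259
Noncentrality parameter: δ = d·√(n/2) = 0.4259 × √(68/2) = 2.4836
Critical value for a one-sided test at α = 0.1: z_α = 1.282.
Power = P(Z > 1.282 − δ) = Φ(1.202) = 0.8853.

Power ≈ 0.885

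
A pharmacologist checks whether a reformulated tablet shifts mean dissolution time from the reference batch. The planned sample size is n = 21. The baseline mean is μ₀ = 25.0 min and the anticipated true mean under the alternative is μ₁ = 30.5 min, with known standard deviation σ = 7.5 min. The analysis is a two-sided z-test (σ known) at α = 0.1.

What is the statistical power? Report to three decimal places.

Standardized effect: d = |μ₁ − μ₀| / σ = |30.5 − 25.0| / 7.5 = 0.7333
Noncentrality parameter: δ = d·√n = 0.7333 × √21 = 3.3606
Critical value for a two-sided test at α = 0.1: z_{α/2} = 1.645.
Power = Φ(δ − 1.645) + Φ(−δ − 1.645) = Φ(1.716) + Φ(-5.005) = 0.9569 + 0.0000 = 0.9569.

Power ≈ 0.957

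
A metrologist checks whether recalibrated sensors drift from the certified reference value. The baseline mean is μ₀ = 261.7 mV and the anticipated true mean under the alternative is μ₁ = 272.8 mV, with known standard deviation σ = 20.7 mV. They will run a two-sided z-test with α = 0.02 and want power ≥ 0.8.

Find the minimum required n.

n = 35

Standardized effect: d = |μ₁ − μ₀| / σ = |272.8 − 261.7| / 20.7 = 0.5362
Set Φ(δ − 2.326) = 0.8; then δ − 2.326 = Φ⁻¹(0.8) = 0.842, giving δ = 3.168.
(For δ > 0 the lower-tail rejection region contributes negligibly to power, so the one-term inversion is standard.)
δ = d·√n ⇒ n = (δ/d)² = (3.168 / 0.5362)² = 34.90.
Rounding up, n = 35.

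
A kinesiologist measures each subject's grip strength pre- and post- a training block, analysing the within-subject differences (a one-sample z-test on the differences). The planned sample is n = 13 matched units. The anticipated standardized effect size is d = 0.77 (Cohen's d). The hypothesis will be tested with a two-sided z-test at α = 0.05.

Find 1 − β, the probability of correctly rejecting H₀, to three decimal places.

Power ≈ 0.793

Noncentrality parameter: δ = d·√n = 0.77 × √13 = 2.7763
Critical value for a two-sided test at α = 0.05: z_{α/2} = 1.960.
Power = Φ(δ − 1.960) + Φ(−δ − 1.960) = Φ(0.816) + Φ(-4.736) = 0.7928 + 0.0000 = 0.7928.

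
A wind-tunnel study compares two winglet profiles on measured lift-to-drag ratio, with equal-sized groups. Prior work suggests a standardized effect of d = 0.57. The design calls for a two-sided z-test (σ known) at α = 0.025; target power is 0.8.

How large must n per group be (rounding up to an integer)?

n = 59 per group

For power 0.8 need Φ(δ − z_{0.0125}) = 0.8, so δ = z_{0.0125} + z_{0.20} = 2.241 + 0.842 = 3.083.
(For δ > 0 the lower-tail rejection region contributes negligibly to power, so the one-term inversion is standard.)
δ = d·√(n/2) ⇒ n = 2(δ/d)² = 2 × (3.083 / 0.57)² = 58.51.
Rounding up, n = 59 per group.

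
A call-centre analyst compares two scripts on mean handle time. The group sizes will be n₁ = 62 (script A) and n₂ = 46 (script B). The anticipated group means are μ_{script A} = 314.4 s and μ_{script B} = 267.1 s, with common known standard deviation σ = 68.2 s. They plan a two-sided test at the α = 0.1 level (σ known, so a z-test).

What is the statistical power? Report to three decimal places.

Standardized effect: d = |μ_{script A} − μ_{script B}| / σ = |314.4 − 267.1| / 68.2 = 0.6935
Noncentrality parameter: δ = d / √(1/n₁ + 1/n₂) = 0.6935 / √(1/62 + 1/46) = 3.5640
Two-sided α = 0.1 → critical value z_{0.05} = 1.645.
Power = Φ(δ − 1.645) + Φ(−δ − 1.645) = Φ(1.919) + Φ(-5.209) = 0.9725 + 0.0000 = 0.9725.

Power ≈ 0.973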